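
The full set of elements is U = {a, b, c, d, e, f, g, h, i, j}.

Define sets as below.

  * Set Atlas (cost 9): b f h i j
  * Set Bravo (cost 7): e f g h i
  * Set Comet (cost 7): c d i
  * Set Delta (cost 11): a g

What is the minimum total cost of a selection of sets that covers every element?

34

Atlas, Bravo, Comet, Delta together cover every element (Atlas ∪ Bravo ∪ Comet ∪ Delta = {a, b, c, d, e, f, g, h, i, j}); total cost 9 + 7 + 7 + 11 = 34.
No covering selection has total cost below 34.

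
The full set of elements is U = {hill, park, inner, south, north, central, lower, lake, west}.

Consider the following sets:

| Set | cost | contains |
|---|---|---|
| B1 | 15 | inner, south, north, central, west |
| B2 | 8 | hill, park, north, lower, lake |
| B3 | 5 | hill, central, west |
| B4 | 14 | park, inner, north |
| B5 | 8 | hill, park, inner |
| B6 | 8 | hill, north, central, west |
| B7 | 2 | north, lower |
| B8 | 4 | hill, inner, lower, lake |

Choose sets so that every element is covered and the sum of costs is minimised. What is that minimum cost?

23

B1, B2 together cover every element (B1 ∪ B2 = {hill, park, inner, south, north, central, lower, lake, west}); total cost 15 + 8 = 23.
The greedy pick B7, B8, B3, B2, B1 costs 34; no covering selection beats 23.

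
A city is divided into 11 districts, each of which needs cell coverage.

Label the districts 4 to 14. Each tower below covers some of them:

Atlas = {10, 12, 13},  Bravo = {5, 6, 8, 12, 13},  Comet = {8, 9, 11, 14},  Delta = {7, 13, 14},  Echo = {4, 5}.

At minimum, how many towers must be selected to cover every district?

5

Atlas and Bravo and Comet and Delta and Echo together: Atlas ∪ Bravo ∪ Comet ∪ Delta ∪ Echo = {4, 5, 6, 7, 8, 9, 10, 11, 12, 13, 14} — every district is covered.
No 4 of the 5 towers cover everything (all 5 combinations miss at least one district), so 5 is optimal.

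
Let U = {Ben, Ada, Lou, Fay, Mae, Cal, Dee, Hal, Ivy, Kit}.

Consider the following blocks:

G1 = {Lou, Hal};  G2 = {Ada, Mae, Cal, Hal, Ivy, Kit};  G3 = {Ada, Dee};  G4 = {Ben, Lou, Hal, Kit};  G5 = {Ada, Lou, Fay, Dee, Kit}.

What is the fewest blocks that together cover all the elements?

G2, G4, and G5 cover everything between them: the union {Ben, Ada, Lou, Fay, Mae, Cal, Dee, Hal, Ivy, Kit} is all of U.
Only G4 contains Ben, so G4 is forced; the remaining 6 elements need at least 2 more blocks (each remaining block adds at most 4) — so at least 3 blocks are needed, and 3 is optimal.

3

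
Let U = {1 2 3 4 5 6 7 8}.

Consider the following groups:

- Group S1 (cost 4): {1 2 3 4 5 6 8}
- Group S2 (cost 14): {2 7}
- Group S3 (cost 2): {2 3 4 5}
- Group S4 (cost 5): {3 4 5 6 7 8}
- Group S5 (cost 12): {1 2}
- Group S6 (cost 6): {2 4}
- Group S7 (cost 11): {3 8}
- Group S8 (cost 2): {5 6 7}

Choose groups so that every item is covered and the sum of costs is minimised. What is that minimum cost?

6

S1, S8 together cover every item (S1 ∪ S8 = {1, 2, 3, 4, 5, 6, 7, 8}); total cost 4 + 2 = 6.
The greedy pick S3, S8, S1 costs 8; no covering selection beats 6.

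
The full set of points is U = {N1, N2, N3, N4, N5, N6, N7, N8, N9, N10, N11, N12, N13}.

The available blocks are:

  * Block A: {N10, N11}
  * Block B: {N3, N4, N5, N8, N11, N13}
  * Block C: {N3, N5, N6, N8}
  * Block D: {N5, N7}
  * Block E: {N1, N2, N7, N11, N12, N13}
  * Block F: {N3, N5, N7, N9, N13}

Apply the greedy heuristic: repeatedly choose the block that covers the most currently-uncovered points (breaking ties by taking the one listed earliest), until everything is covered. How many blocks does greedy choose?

Greedy: pick B (covers 6 new) → pick E (covers 4 new) → pick A (covers 1 new) → pick C (covers 1 new) → pick F (covers 1 new). Total picks: 5.

5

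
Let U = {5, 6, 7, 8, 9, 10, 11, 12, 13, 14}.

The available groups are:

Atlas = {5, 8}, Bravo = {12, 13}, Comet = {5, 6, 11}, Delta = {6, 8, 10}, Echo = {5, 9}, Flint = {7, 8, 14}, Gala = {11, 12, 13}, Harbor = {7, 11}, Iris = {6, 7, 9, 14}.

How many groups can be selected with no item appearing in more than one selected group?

4

Bravo, Delta, Echo, Harbor are pairwise disjoint (Bravo={12,13}; Delta={6,8,10}; Echo={5,9}; Harbor={7,11}).
Every remaining group overlaps one of these, and no 5 of the listed groups are pairwise disjoint, so 4 is the maximum.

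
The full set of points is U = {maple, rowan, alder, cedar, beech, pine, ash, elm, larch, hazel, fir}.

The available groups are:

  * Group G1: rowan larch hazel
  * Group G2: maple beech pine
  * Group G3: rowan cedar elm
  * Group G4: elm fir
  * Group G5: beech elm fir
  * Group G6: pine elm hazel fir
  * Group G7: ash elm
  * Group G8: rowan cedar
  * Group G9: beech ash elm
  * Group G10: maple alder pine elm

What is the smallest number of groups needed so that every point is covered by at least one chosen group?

5

G1, G5, G8, G9, and G10 cover everything between them: the union {maple, rowan, alder, cedar, beech, pine, ash, elm, larch, hazel, fir} is all of U.
No 4 of the 10 groups cover everything (all 210 combinations miss at least one point), so 5 is optimal.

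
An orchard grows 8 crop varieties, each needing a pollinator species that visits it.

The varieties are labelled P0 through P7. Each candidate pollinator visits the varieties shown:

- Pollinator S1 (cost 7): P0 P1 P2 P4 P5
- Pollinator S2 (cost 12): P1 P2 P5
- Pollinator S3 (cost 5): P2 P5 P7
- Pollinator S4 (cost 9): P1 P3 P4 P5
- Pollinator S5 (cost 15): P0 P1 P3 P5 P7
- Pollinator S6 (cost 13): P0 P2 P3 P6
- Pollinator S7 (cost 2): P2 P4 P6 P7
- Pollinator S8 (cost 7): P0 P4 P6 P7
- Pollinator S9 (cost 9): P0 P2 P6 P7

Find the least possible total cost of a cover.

17

S5, S7 together cover every variety (S5 ∪ S7 = {P0, P1, P2, P3, P4, P5, P6, P7}); total cost 15 + 2 = 17.
The greedy pick S7, S1, S4 costs 18; no covering selection beats 17.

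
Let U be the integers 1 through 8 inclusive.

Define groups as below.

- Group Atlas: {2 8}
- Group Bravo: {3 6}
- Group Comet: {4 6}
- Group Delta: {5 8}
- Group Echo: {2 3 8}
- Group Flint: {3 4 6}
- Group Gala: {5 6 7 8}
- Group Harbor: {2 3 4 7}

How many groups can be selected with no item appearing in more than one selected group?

Atlas, Comet are pairwise disjoint (Atlas={2,8}; Comet={4,6}).
Every remaining group overlaps one of these, and no 3 of the listed groups are pairwise disjoint, so 2 is the maximum.

2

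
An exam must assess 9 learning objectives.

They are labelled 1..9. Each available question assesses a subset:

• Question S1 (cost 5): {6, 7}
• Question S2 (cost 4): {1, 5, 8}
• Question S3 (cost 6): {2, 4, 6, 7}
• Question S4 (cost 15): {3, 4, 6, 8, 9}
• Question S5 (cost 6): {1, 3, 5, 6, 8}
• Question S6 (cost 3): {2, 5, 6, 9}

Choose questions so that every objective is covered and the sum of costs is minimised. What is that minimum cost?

15

S3, S5, S6 together cover every objective (S3 ∪ S5 ∪ S6 = {1, 2, 3, 4, 5, 6, 7, 8, 9}); total cost 6 + 6 + 3 = 15.
The greedy pick S6, S2, S3, S5 costs 19; no covering selection beats 15.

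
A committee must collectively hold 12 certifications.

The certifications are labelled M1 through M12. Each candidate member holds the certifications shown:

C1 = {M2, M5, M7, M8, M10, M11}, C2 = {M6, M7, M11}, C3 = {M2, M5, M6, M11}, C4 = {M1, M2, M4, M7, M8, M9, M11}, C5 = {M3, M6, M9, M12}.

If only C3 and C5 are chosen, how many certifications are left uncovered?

5

Union of C3, C5 = {M2, M3, M5, M6, M9, M11, M12}.
Not covered: M1, M4, M7, M8, M10 — 5 certifications.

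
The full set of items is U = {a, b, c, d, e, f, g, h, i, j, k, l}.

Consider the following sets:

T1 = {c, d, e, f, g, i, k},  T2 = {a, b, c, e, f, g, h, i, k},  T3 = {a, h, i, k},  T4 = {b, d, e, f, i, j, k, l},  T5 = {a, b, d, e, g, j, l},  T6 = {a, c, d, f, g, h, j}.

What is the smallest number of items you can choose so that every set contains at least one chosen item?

2

Take T = {d, i}. Each listed set contains at least one of these, so T is a hitting set of size 2.
No single item lies in every set, so at least 2 are needed and 2 is optimal.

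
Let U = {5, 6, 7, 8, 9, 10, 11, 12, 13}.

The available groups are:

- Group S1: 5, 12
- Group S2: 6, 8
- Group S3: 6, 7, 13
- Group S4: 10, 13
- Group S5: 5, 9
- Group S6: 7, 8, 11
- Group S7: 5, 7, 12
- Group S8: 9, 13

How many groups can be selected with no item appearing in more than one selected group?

3

S2, S4, S5 are pairwise disjoint (S2={6,8}; S4={10,13}; S5={5,9}).
Every remaining group overlaps one of these, and no 4 of the listed groups are pairwise disjoint, so 3 is the maximum.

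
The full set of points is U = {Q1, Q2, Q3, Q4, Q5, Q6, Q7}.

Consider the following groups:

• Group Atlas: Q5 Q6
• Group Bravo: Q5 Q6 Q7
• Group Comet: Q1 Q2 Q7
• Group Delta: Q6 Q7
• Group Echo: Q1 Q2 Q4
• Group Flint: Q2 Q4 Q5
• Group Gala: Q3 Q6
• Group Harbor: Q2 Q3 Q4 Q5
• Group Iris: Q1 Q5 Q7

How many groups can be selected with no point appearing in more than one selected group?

2

Bravo, Echo are pairwise disjoint (Bravo={Q5,Q6,Q7}; Echo={Q1,Q2,Q4}).
Every remaining group overlaps one of these, and no 3 of the listed groups are pairwise disjoint, so 2 is the maximum.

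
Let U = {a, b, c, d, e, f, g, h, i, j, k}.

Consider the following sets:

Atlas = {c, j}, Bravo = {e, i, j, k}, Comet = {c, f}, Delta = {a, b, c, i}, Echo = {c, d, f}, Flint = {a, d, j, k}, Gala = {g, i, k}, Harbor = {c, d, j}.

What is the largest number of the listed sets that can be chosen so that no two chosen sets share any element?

Gala, Harbor are pairwise disjoint (Gala={g,i,k}; Harbor={c,d,j}).
Every remaining set overlaps one of these, and no 3 of the listed sets are pairwise disjoint, so 2 is the maximum.

2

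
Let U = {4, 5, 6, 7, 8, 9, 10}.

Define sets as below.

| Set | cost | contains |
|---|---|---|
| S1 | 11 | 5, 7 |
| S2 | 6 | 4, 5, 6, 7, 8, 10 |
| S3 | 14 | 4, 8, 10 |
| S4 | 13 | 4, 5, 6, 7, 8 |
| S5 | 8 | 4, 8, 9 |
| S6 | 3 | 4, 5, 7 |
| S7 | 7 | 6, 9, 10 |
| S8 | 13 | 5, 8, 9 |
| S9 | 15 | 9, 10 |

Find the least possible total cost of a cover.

S2, S7 together cover every element (S2 ∪ S7 = {4, 5, 6, 7, 8, 9, 10}); total cost 6 + 7 = 13.
No covering selection has total cost below 13.

13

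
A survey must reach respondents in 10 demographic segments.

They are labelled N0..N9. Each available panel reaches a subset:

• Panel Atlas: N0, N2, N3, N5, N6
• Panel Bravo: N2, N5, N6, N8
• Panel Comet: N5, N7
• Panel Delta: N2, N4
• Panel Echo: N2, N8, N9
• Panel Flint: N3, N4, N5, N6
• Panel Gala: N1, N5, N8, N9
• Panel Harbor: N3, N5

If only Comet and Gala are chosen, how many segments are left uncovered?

5

Union of Comet, Gala = {N1, N5, N7, N8, N9}.
Not covered: N0, N2, N3, N4, N6 — 5 segments.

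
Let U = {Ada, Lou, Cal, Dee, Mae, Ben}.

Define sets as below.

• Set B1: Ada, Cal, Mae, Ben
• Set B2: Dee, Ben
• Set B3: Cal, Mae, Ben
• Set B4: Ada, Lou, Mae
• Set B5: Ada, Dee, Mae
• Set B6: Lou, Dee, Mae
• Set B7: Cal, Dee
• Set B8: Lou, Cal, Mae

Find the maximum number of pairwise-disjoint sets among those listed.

B2, B8 are pairwise disjoint (B2={Dee,Ben}; B8={Lou,Cal,Mae}).
Every remaining set overlaps one of these, and no 3 of the listed sets are pairwise disjoint, so 2 is the maximum.

2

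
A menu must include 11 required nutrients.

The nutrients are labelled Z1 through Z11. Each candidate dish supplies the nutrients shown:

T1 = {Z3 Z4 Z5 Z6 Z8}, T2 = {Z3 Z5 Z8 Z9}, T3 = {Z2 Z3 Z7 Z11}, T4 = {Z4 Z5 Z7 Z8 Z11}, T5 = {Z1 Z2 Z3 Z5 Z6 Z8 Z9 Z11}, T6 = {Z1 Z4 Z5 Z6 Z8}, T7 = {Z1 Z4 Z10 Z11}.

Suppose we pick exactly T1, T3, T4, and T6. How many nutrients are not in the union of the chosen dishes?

2

Union of T1, T3, T4, T6 = {Z1, Z2, Z3, Z4, Z5, Z6, Z7, Z8, Z11}.
Not covered: Z9, Z10 — 2 nutrients.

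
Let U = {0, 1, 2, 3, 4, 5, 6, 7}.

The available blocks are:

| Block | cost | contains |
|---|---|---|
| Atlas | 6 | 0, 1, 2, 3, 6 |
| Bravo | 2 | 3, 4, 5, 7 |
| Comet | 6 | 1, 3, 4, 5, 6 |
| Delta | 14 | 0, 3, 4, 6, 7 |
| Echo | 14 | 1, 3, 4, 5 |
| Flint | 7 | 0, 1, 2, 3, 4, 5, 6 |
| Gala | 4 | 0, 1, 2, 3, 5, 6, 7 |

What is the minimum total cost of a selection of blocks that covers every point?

6

Bravo, Gala together cover every point (Bravo ∪ Gala = {0, 1, 2, 3, 4, 5, 6, 7}); total cost 2 + 4 = 6.
No covering selection has total cost below 6.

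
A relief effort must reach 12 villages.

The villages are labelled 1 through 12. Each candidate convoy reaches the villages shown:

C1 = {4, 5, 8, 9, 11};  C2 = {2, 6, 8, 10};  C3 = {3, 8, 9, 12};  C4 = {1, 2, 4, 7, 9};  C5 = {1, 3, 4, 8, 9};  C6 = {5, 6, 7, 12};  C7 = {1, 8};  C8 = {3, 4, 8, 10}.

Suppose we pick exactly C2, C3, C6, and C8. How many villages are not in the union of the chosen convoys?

2

Union of C2, C3, C6, C8 = {2, 3, 4, 5, 6, 7, 8, 9, 10, 12}.
Not covered: 1, 11 — 2 villages.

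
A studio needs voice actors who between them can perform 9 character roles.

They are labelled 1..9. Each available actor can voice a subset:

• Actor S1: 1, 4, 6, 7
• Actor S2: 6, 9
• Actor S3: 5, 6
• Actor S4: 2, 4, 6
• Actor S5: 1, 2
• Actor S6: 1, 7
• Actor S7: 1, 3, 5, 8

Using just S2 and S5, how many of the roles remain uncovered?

Union of S2, S5 = {1, 2, 6, 9}.
Not covered: 3, 4, 5, 7, 8 — 5 roles.

5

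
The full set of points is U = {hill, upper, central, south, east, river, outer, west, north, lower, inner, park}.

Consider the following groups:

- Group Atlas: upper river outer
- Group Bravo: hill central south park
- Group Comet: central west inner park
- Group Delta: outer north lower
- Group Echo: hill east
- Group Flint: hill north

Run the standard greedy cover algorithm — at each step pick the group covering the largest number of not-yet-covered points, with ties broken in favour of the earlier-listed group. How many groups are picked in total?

5

Greedy: pick Bravo (covers 4 new) → pick Atlas (covers 3 new) → pick Comet (covers 2 new) → pick Delta (covers 2 new) → pick Echo (covers 1 new). Total picks: 5.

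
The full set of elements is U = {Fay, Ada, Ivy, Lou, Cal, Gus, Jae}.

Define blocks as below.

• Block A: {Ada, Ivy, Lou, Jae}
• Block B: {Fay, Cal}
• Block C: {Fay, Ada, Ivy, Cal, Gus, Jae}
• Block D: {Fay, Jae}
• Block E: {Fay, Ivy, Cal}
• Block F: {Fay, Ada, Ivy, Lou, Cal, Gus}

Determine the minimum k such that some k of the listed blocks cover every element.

2

Take {A, C}. Their union is {Fay, Ada, Ivy, Lou, Cal, Gus, Jae}, which is all 7 elements.
No single block has all 7 elements (the largest, C, has 6), so 2 is optimal.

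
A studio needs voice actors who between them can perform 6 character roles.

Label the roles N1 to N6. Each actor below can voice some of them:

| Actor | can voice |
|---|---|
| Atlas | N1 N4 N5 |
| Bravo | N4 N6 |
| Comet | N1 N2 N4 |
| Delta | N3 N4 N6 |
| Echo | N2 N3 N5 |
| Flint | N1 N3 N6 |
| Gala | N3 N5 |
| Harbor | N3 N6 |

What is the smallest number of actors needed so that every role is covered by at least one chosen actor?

3

Take {Comet, Delta, Gala}. Their union is {N1, N2, N3, N4, N5, N6}, which is all 6 roles.
No 2 of the 8 actors cover everything (all 28 combinations miss at least one role), so 3 is optimal.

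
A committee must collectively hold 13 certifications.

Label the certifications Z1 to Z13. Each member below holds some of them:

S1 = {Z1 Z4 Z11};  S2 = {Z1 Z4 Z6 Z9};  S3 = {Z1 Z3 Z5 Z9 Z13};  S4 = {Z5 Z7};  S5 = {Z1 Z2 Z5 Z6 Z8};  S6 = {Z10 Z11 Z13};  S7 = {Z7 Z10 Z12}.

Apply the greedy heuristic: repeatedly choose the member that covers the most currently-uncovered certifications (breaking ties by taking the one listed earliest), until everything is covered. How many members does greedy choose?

4

Greedy: pick S3 (covers 5 new) → pick S5 (covers 3 new) → pick S7 (covers 3 new) → pick S1 (covers 2 new). Total picks: 4.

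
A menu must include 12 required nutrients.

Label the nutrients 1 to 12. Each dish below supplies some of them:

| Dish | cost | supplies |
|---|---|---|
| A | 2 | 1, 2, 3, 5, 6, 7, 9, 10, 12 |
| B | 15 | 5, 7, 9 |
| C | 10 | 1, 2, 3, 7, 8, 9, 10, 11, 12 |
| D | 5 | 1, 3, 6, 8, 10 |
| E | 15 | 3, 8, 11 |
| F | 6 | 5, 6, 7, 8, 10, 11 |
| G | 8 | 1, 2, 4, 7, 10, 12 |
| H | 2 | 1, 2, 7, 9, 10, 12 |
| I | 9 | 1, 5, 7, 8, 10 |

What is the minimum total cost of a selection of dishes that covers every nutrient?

A, F, G together cover every nutrient (A ∪ F ∪ G = {1, 2, 3, 4, 5, 6, 7, 8, 9, 10, 11, 12}); total cost 2 + 6 + 8 = 16.
No covering selection has total cost below 16.

16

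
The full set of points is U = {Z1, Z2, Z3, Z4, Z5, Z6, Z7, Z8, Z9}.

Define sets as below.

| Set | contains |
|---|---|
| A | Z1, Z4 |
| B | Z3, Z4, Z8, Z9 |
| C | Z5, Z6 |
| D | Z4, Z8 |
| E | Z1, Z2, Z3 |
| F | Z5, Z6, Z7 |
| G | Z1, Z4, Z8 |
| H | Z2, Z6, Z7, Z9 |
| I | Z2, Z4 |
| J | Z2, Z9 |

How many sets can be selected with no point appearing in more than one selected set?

D, F, J are pairwise disjoint (D={Z4,Z8}; F={Z5,Z6,Z7}; J={Z2,Z9}).
Every remaining set overlaps one of these, and no 4 of the listed sets are pairwise disjoint, so 3 is the maximum.

3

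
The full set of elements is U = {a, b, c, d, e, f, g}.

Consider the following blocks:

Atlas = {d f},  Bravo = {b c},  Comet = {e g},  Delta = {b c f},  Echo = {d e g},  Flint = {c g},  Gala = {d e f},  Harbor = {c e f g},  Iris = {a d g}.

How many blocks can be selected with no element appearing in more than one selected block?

Atlas, Bravo, Comet are pairwise disjoint (Atlas={d,f}; Bravo={b,c}; Comet={e,g}).
Every remaining block overlaps one of these, and no 4 of the listed blocks are pairwise disjoint, so 3 is the maximum.

3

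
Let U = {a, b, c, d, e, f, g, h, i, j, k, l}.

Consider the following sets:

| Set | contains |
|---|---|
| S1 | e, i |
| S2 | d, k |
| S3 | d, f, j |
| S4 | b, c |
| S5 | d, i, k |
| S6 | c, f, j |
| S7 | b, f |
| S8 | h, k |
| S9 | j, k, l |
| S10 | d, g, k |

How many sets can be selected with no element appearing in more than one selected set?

4

S1, S3, S4, S8 are pairwise disjoint (S1={e,i}; S3={d,f,j}; S4={b,c}; S8={h,k}).
Every remaining set overlaps one of these, and no 5 of the listed sets are pairwise disjoint, so 4 is the maximum.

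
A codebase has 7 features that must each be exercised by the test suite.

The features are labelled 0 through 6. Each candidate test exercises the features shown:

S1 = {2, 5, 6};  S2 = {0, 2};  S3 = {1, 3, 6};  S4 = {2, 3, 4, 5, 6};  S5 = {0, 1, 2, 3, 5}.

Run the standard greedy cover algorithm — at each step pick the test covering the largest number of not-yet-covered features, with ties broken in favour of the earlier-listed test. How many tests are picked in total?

2

Greedy: pick S4 (covers 5 new) → pick S5 (covers 2 new). Total picks: 2.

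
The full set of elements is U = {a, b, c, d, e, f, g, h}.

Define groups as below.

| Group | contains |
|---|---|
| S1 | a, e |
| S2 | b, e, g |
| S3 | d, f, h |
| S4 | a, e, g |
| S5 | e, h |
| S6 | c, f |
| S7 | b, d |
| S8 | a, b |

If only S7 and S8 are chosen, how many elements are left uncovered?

Union of S7, S8 = {a, b, d}.
Not covered: c, e, f, g, h — 5 elements.

5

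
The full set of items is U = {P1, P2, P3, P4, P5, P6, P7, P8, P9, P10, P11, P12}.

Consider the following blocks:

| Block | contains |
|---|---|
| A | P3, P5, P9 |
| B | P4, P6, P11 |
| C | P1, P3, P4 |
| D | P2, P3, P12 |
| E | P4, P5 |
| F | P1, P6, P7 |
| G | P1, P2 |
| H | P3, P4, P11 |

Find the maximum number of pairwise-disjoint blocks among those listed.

D, E, F are pairwise disjoint (D={P2,P3,P12}; E={P4,P5}; F={P1,P6,P7}).
Every remaining block overlaps one of these, and no 4 of the listed blocks are pairwise disjoint, so 3 is the maximum.

3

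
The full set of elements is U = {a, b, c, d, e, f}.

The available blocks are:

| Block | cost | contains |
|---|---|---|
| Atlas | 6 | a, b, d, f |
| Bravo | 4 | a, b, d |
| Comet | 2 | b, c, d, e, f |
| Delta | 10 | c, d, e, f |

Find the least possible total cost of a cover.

6

Bravo, Comet together cover every element (Bravo ∪ Comet = {a, b, c, d, e, f}); total cost 4 + 2 = 6.
No covering selection has total cost below 6.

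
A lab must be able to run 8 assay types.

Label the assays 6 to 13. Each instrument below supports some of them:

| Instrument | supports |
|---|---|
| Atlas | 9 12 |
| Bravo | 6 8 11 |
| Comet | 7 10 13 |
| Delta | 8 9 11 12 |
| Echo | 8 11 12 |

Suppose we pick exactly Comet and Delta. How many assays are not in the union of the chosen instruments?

1

Union of Comet, Delta = {7, 8, 9, 10, 11, 12, 13}.
Not covered: 6 — 1 assay.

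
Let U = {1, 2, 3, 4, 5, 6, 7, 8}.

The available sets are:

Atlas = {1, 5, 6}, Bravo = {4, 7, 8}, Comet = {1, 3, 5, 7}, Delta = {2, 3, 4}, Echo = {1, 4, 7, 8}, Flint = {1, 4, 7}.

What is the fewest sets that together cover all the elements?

Take {Atlas, Delta, Echo}. Their union is {1, 2, 3, 4, 5, 6, 7, 8}, which is all 8 elements.
Only Delta contains 2, so Delta is forced; the remaining 5 elements need at least 2 more sets (each remaining set adds at most 3) — so at least 3 sets are needed, and 3 is optimal.

3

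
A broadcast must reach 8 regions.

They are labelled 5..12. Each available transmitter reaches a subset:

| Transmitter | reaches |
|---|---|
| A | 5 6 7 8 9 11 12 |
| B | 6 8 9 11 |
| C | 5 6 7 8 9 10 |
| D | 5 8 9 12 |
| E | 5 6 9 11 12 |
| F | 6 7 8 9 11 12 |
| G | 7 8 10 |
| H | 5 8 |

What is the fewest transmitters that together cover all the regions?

2

Take {C, F}. Their union is {5, 6, 7, 8, 9, 10, 11, 12}, which is all 8 regions.
No single transmitter has all 8 regions (the largest, A, has 7), so 2 is optimal.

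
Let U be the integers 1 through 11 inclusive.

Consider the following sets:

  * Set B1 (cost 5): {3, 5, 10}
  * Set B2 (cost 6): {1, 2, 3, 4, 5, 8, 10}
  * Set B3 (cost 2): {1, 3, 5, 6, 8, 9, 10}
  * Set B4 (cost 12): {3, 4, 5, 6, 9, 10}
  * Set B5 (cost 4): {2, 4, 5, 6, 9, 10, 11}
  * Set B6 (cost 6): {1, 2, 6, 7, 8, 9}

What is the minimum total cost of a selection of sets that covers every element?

12

B3, B5, B6 together cover every element (B3 ∪ B5 ∪ B6 = {1, 2, 3, 4, 5, 6, 7, 8, 9, 10, 11}); total cost 2 + 4 + 6 = 12.
No covering selection has total cost below 12.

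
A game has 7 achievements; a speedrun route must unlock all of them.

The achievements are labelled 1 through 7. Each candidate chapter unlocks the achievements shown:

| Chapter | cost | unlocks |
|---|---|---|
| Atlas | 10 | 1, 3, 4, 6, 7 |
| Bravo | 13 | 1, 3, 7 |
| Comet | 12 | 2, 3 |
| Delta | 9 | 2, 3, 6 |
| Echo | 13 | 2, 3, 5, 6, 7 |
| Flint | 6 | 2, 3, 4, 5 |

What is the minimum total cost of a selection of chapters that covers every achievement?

Atlas, Flint together cover every achievement (Atlas ∪ Flint = {1, 2, 3, 4, 5, 6, 7}); total cost 10 + 6 = 16.
No covering selection has total cost below 16.

16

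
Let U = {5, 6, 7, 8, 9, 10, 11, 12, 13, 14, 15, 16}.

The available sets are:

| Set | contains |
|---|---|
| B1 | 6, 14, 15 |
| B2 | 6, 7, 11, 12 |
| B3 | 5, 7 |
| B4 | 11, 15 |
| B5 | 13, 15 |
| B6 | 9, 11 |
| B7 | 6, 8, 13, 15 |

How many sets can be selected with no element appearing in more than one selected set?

B3, B6, B7 are pairwise disjoint (B3={5,7}; B6={9,11}; B7={6,8,13,15}).
Every remaining set overlaps one of these, and no 4 of the listed sets are pairwise disjoint, so 3 is the maximum.

3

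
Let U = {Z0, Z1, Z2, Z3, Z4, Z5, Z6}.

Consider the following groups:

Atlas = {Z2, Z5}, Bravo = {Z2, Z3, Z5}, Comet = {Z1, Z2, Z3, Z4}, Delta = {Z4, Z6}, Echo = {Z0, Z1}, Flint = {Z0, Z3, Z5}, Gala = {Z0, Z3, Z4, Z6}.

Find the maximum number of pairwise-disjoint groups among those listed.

3

Bravo, Delta, Echo are pairwise disjoint (Bravo={Z2,Z3,Z5}; Delta={Z4,Z6}; Echo={Z0,Z1}).
Every remaining group overlaps one of these, and no 4 of the listed groups are pairwise disjoint, so 3 is the maximum.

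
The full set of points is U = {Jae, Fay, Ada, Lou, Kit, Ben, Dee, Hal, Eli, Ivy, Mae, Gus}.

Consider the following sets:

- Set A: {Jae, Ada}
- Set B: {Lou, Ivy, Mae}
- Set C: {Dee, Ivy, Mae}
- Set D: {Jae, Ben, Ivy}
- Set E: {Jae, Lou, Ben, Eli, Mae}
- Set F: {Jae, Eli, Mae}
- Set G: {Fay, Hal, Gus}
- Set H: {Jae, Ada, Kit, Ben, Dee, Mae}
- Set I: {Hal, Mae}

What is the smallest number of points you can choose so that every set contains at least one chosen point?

3

The 3 points {Jae, Mae, Gus} hit every set.
The sets A, B, G are pairwise disjoint, so any hitting set needs a separate point for each — at least 3. Hence 3 is optimal.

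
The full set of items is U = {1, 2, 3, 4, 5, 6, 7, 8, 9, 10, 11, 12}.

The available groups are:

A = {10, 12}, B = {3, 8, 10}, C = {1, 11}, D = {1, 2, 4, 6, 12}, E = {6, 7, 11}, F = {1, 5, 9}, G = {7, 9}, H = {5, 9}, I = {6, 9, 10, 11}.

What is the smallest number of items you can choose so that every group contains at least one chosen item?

The 4 items {4, 9, 10, 11} hit every group.
No choice of 3 items meets every group, so 4 is the minimum.

4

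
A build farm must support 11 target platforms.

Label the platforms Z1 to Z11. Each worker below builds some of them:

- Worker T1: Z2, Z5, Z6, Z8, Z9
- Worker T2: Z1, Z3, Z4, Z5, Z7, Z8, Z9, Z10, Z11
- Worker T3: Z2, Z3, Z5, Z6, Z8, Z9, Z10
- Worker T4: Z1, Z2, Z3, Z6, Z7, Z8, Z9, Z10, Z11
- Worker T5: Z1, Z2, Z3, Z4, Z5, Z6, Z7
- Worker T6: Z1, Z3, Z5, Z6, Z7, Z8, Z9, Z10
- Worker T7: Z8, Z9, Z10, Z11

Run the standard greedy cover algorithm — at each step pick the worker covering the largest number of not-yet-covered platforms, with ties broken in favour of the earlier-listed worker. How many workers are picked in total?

2

Greedy: pick T2 (covers 9 new) → pick T1 (covers 2 new). Total picks: 2.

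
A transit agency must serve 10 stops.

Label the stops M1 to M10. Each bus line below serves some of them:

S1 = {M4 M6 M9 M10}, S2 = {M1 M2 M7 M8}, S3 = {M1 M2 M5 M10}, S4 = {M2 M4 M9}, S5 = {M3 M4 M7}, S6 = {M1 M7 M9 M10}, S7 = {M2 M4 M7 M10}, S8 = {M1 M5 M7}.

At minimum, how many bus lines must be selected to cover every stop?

Take {S1, S2, S5, S8}. Their union is {M1, M2, M3, M4, M5, M6, M7, M8, M9, M10}, which is all 10 stops.
No 3 of the 8 bus lines cover everything (all 56 combinations miss at least one stop), so 4 is optimal.

4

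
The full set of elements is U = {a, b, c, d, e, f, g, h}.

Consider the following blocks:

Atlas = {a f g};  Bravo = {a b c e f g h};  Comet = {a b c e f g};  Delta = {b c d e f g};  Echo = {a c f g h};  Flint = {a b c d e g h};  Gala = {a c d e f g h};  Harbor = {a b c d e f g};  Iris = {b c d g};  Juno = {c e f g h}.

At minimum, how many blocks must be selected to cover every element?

Gala and Iris together: Gala ∪ Iris = {a, b, c, d, e, f, g, h} — every element is covered.
No single block has all 8 elements (the largest, Bravo, has 7), so 2 is optimal.

2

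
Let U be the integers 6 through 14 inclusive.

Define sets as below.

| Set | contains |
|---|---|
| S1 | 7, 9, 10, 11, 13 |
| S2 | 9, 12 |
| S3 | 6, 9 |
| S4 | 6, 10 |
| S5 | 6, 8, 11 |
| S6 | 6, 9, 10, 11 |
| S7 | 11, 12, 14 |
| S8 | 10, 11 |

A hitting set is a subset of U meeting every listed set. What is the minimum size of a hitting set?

Take H = {6, 9, 11}. Each listed set contains at least one of these, so H is a hitting set of size 3.
No choice of 2 elements meets every set, so 3 is the minimum.

3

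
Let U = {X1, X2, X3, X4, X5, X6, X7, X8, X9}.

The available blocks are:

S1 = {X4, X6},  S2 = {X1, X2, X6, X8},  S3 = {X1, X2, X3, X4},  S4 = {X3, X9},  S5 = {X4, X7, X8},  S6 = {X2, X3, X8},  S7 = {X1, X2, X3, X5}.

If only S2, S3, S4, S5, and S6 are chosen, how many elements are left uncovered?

Union of S2, S3, S4, S5, S6 = {X1, X2, X3, X4, X6, X7, X8, X9}.
Not covered: X5 — 1 element.

1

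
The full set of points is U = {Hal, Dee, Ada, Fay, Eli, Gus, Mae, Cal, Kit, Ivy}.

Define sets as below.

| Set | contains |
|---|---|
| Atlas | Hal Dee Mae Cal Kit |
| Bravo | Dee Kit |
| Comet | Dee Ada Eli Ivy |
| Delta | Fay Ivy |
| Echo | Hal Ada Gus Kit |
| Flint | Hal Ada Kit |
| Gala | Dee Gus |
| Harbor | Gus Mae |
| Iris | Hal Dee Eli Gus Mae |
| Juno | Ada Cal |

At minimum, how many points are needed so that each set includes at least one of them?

4

H = {Dee, Ada, Mae, Ivy} meets every set (each contains at least one member of H), and |H| = 4.
The sets Bravo, Delta, Harbor, Juno are pairwise disjoint, so any hitting set needs a separate point for each — at least 4. Hence 4 is optimal.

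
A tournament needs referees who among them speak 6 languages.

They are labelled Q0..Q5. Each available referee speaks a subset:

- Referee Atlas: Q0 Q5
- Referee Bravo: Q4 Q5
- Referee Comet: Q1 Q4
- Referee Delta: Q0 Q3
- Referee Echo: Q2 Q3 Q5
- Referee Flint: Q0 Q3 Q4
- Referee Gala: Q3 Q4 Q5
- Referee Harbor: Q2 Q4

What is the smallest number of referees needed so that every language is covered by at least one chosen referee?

3

Atlas and Comet and Echo together: Atlas ∪ Comet ∪ Echo = {Q0, Q1, Q2, Q3, Q4, Q5} — every language is covered.
Only Comet contains Q1, so Comet is forced; the remaining 4 languages need at least 2 more referees (each remaining referee adds at most 3) — so at least 3 referees are needed, and 3 is optimal.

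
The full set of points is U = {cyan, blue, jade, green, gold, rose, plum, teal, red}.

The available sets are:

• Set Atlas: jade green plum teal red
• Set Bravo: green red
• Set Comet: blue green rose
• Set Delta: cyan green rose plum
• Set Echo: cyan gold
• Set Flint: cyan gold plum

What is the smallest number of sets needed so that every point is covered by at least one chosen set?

Take {Atlas, Comet, Flint}. Their union is {cyan, blue, jade, green, gold, rose, plum, teal, red}, which is all 9 points.
Only Comet contains blue, so Comet is forced; the remaining 6 points need at least 2 more sets (each remaining set adds at most 4) — so at least 3 sets are needed, and 3 is optimal.

3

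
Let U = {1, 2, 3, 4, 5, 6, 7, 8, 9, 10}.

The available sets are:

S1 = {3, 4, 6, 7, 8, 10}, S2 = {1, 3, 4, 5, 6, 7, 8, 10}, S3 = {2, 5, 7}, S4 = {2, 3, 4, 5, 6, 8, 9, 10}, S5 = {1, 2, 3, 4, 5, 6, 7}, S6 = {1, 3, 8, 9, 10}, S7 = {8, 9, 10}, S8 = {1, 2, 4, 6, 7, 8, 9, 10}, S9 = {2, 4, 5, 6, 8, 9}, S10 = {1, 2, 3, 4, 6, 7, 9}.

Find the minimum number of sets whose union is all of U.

Take {S5, S7}. Their union is {1, 2, 3, 4, 5, 6, 7, 8, 9, 10}, which is all 10 elements.
No single set has all 10 elements (the largest, S2, has 8), so 2 is optimal.

2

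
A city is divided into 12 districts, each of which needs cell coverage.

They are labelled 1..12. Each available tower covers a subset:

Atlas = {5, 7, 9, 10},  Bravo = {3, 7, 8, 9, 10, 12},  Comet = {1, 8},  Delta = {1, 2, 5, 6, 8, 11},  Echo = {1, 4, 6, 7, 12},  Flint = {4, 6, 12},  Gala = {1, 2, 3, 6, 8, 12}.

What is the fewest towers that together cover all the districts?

Take {Bravo, Delta, Echo}. Their union is {1, 2, 3, 4, 5, 6, 7, 8, 9, 10, 11, 12}, which is all 12 districts.
Only Delta contains 11, so Delta is forced; the remaining 6 districts need at least 2 more towers (each remaining tower adds at most 5) — so at least 3 towers are needed, and 3 is optimal.

3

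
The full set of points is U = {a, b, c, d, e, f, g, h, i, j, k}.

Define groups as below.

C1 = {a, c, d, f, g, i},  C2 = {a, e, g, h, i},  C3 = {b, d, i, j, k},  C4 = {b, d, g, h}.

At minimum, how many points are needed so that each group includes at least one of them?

2

T = {b, g} meets every group (each contains at least one member of T), and |T| = 2.
No single point lies in every group, so at least 2 are needed and 2 is optimal.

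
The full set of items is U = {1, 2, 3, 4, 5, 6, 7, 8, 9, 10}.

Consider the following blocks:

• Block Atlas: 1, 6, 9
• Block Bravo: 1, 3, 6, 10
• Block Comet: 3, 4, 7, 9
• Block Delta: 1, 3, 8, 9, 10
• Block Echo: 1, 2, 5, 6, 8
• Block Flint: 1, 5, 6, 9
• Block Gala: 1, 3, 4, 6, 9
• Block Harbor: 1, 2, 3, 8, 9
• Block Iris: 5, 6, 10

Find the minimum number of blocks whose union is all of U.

Take {Comet, Delta, Echo}. Their union is {1, 2, 3, 4, 5, 6, 7, 8, 9, 10}, which is all 10 items.
Only Comet contains 7, so Comet is forced; the remaining 6 items need at least 2 more blocks (each remaining block adds at most 5) — so at least 3 blocks are needed, and 3 is optimal.

3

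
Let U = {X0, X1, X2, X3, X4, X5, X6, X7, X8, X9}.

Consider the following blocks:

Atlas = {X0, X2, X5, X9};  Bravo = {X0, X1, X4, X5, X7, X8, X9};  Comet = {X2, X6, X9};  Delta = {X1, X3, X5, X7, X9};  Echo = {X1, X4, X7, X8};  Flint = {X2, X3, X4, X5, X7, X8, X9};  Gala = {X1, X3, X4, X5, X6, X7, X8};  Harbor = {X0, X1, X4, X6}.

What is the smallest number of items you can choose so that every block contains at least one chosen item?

2

Take H = {X1, X9}. Each listed block contains at least one of these, so H is a hitting set of size 2.
The blocks Atlas, Echo are pairwise disjoint, so any hitting set needs a separate item for each — at least 2. Hence 2 is optimal.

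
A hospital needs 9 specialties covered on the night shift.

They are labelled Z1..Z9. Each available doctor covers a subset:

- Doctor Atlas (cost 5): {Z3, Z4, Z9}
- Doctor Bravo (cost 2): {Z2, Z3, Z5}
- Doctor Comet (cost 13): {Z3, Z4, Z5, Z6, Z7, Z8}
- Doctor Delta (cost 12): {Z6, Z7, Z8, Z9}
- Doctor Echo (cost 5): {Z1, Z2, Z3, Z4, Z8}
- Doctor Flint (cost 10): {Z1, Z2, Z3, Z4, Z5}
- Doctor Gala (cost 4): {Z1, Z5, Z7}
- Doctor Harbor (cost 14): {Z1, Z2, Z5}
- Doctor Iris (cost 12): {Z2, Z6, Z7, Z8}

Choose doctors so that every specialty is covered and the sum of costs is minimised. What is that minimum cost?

19

Bravo, Delta, Echo together cover every specialty (Bravo ∪ Delta ∪ Echo = {Z1, Z2, Z3, Z4, Z5, Z6, Z7, Z8, Z9}); total cost 2 + 12 + 5 = 19.
No covering selection has total cost below 19.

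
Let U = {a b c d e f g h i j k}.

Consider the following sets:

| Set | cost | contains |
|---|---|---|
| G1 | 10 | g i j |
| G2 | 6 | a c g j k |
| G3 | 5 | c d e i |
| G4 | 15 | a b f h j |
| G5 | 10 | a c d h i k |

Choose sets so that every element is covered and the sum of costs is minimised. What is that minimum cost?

G2, G3, G4 together cover every element (G2 ∪ G3 ∪ G4 = {a, b, c, d, e, f, g, h, i, j, k}); total cost 6 + 5 + 15 = 26.
No covering selection has total cost below 26.

26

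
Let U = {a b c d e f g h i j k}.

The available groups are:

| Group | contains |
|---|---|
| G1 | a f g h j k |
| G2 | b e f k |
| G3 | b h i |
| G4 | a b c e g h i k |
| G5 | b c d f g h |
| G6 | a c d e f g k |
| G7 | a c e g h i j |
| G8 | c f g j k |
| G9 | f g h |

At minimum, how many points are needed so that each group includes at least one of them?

2

T = {b, g} meets every group (each contains at least one member of T), and |T| = 2.
The groups G3, G6 are pairwise disjoint, so any hitting set needs a separate point for each — at least 2. Hence 2 is optimal.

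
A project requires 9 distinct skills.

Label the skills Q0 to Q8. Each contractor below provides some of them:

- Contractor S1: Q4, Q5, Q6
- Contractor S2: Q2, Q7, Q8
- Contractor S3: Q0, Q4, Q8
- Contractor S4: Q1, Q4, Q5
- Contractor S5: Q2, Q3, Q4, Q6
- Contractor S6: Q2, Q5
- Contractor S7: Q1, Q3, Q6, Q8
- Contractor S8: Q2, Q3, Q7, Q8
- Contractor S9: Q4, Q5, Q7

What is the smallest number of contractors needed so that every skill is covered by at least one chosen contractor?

Take {S1, S2, S3, S7}. Their union is {Q0, Q1, Q2, Q3, Q4, Q5, Q6, Q7, Q8}, which is all 9 skills.
No 3 of the 9 contractors cover everything (all 84 combinations miss at least one skill), so 4 is optimal.

4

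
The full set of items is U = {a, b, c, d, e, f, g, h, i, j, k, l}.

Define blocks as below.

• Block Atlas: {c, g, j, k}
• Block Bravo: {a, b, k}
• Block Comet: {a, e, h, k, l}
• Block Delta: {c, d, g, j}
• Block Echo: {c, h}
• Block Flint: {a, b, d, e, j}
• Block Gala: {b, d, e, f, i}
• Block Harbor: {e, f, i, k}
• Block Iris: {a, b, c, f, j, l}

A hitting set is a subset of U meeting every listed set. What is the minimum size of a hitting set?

3

Take T = {a, c, i}. Each listed block contains at least one of these, so T is a hitting set of size 3.
No choice of 2 items meets every block, so 3 is the minimum.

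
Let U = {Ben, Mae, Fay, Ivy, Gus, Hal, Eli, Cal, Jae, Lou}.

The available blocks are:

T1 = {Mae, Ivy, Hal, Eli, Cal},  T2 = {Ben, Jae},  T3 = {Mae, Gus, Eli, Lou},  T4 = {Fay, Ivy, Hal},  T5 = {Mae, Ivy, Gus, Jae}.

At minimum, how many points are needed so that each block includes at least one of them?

3

H = {Ben, Mae, Ivy} meets every block (each contains at least one member of H), and |H| = 3.
The blocks T2, T3, T4 are pairwise disjoint, so any hitting set needs a separate point for each — at least 3. Hence 3 is optimal.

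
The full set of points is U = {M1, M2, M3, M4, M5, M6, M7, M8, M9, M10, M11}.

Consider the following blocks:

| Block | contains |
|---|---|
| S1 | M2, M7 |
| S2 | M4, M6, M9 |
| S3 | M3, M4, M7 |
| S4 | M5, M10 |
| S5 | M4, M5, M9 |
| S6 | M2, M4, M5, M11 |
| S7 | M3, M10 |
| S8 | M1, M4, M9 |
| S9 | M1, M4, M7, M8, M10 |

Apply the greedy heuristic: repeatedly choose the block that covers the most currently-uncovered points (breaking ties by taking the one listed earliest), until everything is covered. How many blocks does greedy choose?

Greedy: pick S9 (covers 5 new) → pick S6 (covers 3 new) → pick S2 (covers 2 new) → pick S3 (covers 1 new). Total picks: 4.

4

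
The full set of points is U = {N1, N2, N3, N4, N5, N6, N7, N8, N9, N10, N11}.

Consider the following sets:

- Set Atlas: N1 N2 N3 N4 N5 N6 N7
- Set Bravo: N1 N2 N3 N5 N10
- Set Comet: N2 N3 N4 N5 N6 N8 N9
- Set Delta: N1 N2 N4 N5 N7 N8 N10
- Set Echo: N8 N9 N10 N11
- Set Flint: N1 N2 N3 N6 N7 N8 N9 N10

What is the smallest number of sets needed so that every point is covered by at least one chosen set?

2

Atlas and Echo together: Atlas ∪ Echo = {N1, N2, N3, N4, N5, N6, N7, N8, N9, N10, N11} — every point is covered.
No single set has all 11 points (the largest, Flint, has 8), so 2 is optimal.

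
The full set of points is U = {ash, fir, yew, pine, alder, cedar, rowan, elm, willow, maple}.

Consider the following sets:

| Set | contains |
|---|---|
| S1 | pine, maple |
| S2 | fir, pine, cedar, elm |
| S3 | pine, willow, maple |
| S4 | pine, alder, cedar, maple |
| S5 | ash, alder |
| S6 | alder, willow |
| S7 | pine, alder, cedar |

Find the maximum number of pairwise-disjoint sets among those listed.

2

S1, S5 are pairwise disjoint (S1={pine,maple}; S5={ash,alder}).
Every remaining set overlaps one of these, and no 3 of the listed sets are pairwise disjoint, so 2 is the maximum.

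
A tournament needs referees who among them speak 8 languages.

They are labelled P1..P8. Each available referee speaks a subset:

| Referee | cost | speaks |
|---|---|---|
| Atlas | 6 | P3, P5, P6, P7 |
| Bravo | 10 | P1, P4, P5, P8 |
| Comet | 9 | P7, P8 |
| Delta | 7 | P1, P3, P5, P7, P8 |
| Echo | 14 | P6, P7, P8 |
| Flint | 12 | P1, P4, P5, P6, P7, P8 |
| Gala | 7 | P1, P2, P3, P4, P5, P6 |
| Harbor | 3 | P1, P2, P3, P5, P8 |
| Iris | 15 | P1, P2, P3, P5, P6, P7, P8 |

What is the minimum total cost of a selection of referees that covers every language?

14

Delta, Gala together cover every language (Delta ∪ Gala = {P1, P2, P3, P4, P5, P6, P7, P8}); total cost 7 + 7 = 14.
The greedy pick Harbor, Atlas, Gala costs 16; no covering selection beats 14.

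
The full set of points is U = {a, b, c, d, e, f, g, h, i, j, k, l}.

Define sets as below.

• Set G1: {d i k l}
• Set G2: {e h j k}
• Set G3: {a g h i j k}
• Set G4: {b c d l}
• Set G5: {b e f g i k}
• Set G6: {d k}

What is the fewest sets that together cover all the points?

Take {G3, G4, G5}. Their union is {a, b, c, d, e, f, g, h, i, j, k, l}, which is all 12 points.
Only G3 contains a, so G3 is forced; the remaining 6 points need at least 2 more sets (each remaining set adds at most 4) — so at least 3 sets are needed, and 3 is optimal.

3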